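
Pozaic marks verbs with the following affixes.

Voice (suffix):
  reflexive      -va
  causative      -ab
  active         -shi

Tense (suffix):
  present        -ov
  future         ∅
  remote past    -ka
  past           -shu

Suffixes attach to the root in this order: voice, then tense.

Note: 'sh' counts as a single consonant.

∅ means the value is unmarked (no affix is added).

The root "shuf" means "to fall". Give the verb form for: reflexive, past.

shufvashu

Attach voice reflexive -va → shufva.
Attach tense past -shu → shufvashu.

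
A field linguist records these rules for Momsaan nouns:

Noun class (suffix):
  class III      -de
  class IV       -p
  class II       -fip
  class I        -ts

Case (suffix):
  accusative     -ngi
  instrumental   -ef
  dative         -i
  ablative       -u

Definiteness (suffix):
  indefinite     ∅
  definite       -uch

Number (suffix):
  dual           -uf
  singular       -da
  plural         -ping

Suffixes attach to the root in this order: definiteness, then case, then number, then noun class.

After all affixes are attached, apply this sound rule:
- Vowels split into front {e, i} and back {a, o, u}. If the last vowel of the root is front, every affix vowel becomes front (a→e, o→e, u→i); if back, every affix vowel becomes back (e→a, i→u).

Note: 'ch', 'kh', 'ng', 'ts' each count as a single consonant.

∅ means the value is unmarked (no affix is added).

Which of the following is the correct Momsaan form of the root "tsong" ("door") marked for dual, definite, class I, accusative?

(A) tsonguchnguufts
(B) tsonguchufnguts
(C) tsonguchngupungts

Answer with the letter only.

Attach definiteness definite -uch → tsonguch.
Attach case accusative -ngi → tsonguchngi.
Attach number dual -uf → tsonguchngiuf.
Attach noun class class I -ts → tsonguchngiufts.
Apply vowel harmony: tsonguchngiufts → tsonguchnguufts.
So the correct form is tsonguchnguufts, option (A).
(B) tsonguchufnguts is wrong: it has the affixes in the wrong order.
(C) tsonguchngupungts is wrong: it uses plural instead of dual for number.

A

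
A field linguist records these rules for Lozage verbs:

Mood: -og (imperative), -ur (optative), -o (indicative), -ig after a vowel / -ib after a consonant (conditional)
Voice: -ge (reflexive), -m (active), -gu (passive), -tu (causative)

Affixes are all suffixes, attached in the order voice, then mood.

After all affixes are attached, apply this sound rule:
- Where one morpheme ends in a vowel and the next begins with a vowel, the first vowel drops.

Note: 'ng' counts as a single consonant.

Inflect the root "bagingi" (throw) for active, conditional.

bagingimib

Attach voice active -m → bagingim.
Attach mood conditional -ib (after consonant 'm') → bagingimib.
Vowel deletion: no change.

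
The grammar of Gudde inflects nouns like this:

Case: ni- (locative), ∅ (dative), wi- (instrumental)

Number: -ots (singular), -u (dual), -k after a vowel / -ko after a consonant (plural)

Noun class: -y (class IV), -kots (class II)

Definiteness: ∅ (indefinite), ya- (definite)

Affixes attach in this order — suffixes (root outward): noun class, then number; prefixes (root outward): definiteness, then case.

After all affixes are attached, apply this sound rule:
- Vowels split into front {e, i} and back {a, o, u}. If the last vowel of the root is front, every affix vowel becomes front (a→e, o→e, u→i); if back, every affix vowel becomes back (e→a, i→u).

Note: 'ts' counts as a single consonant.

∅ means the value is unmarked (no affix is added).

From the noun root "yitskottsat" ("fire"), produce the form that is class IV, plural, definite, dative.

yayitskottsatyko

Attach noun class class IV -y → yitskottsaty.
Attach definiteness definite ya- → yayitskottsaty.
Attach number plural -ko (after consonant 'y') → yayitskottsatyko.
case = dative: zero marking, form stays yayitskottsatyko.
Vowel harmony: no change.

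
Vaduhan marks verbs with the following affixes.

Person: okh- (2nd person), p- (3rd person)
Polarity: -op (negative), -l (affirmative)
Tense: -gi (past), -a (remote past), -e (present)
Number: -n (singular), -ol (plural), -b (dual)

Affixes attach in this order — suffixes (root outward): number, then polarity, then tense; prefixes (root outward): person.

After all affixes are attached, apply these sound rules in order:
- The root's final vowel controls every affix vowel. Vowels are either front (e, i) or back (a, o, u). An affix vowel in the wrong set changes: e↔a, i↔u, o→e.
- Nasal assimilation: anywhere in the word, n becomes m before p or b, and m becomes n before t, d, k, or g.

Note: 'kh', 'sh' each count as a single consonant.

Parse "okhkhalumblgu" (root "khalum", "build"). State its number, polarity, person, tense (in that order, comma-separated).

Segment: okh-khalum-b-l-gi.
number: -b → dual.
polarity: -l → affirmative.
person: okh- → 2nd person.
tense: -gi → past.

dual, affirmative, 2nd person, past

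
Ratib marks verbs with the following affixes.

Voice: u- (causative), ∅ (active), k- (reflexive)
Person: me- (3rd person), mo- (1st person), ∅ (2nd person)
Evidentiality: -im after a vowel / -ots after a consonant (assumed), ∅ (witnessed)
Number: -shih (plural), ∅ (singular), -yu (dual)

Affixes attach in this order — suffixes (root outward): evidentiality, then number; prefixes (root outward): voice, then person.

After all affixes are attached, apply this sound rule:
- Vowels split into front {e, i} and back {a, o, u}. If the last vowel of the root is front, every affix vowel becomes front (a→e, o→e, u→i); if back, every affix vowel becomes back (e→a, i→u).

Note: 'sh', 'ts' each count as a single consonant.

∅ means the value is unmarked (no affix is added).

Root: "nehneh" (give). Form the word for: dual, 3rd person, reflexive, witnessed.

Attach voice reflexive k- → knehneh.
evidentiality = witnessed: zero marking, form stays knehneh.
Attach person 3rd person me- → meknehneh.
Attach number dual -yu → meknehnehyu.
Apply vowel harmony: meknehnehyu → meknehnehyi.

meknehnehyi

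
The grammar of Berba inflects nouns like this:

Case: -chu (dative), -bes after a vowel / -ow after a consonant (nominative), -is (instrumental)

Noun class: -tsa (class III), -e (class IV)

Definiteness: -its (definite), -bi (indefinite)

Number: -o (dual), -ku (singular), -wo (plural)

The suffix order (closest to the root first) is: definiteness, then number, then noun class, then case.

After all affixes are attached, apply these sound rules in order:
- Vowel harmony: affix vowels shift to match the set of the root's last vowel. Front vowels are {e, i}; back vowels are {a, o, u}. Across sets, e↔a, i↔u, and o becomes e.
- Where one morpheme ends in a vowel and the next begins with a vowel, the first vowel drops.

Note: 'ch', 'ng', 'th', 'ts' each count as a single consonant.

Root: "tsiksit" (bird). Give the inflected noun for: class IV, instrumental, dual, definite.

tsiksititsis

Attach definiteness definite -its → tsiksitits.
Attach number dual -o → tsiksititso.
Attach noun class class IV -e → tsiksititsoe.
Attach case instrumental -is → tsiksititsoeis.
Apply vowel harmony: tsiksititsoeis → tsiksititseeis.
Apply vowel deletion: tsiksititseeis → tsiksititsis.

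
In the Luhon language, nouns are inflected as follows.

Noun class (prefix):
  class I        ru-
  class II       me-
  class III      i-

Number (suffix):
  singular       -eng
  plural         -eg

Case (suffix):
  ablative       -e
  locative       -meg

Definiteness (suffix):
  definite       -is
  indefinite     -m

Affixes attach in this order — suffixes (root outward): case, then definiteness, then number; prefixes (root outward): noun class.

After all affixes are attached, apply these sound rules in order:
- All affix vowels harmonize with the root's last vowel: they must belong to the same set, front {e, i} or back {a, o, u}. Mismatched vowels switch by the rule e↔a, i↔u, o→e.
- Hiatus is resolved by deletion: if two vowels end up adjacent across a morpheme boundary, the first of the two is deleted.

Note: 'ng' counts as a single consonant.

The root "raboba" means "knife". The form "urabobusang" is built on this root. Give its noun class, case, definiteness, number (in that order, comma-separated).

class III, ablative, definite, singular

Segment: i-raboba-e-is-eng.
noun class: i- → class III.
case: -e → ablative.
definiteness: -is → definite.
number: -eng → singular.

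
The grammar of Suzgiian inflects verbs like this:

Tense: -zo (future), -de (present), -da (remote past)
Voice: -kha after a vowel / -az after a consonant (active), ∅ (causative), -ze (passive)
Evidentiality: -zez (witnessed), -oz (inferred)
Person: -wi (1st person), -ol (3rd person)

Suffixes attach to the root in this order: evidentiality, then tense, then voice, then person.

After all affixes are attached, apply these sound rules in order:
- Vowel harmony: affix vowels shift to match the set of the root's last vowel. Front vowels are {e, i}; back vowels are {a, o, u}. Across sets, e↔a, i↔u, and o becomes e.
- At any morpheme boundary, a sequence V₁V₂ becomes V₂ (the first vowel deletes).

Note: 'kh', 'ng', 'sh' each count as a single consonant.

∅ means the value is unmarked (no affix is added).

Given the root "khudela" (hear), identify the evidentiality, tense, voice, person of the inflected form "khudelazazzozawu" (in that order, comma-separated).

Segment: khudela-zez-zo-ze-wi.
evidentiality: -zez → witnessed.
tense: -zo → future.
voice: -ze → passive.
person: -wi → 1st person.

witnessed, future, passive, 1st person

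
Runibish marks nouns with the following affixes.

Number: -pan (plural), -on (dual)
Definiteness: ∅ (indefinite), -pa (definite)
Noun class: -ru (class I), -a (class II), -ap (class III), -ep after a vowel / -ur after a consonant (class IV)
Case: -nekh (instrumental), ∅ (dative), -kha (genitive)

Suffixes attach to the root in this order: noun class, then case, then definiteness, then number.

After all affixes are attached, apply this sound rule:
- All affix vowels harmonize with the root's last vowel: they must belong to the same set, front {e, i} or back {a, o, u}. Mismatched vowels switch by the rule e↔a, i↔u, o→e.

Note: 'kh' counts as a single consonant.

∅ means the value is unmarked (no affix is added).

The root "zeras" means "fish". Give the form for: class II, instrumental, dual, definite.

Attach noun class class II -a → zerasa.
Attach case instrumental -nekh → zerasanekh.
Attach definiteness definite -pa → zerasanekhpa.
Attach number dual -on → zerasanekhpaon.
Apply vowel harmony: zerasanekhpaon → zerasanakhpaon.

zerasanakhpaon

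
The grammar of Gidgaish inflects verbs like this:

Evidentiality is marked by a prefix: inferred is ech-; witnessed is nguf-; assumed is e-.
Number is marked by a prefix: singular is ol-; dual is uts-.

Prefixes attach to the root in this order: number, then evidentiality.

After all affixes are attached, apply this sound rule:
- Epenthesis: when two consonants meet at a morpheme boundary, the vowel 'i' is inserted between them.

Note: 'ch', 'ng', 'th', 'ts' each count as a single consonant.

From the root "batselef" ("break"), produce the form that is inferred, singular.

Attach number singular ol- → olbatselef.
Attach evidentiality inferred ech- → echolbatselef.
Apply epenthesis: echolbatselef → echolibatselef.

echolibatselef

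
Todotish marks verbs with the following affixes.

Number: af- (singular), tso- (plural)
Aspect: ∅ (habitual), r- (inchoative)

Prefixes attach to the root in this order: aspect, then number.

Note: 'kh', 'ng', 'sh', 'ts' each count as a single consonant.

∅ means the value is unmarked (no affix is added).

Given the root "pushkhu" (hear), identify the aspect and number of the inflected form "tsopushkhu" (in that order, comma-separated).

habitual, plural

Segment: tso-pushkhu.
aspect: ∅ → habitual.
number: tso- → plural.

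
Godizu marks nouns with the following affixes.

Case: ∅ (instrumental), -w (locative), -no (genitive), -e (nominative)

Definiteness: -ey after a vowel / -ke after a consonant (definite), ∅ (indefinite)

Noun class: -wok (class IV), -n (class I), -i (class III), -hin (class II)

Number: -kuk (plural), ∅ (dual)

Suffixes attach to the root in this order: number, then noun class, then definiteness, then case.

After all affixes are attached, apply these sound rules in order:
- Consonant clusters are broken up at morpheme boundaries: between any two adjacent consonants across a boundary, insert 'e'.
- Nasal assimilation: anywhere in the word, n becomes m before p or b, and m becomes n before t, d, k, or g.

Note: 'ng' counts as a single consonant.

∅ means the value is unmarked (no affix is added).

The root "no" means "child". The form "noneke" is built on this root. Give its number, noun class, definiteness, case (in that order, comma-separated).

dual, class I, definite, instrumental

Segment: no-n-ke.
number: ∅ → dual.
noun class: -n → class I.
definiteness: -ey/ke → definite.
case: ∅ → instrumental.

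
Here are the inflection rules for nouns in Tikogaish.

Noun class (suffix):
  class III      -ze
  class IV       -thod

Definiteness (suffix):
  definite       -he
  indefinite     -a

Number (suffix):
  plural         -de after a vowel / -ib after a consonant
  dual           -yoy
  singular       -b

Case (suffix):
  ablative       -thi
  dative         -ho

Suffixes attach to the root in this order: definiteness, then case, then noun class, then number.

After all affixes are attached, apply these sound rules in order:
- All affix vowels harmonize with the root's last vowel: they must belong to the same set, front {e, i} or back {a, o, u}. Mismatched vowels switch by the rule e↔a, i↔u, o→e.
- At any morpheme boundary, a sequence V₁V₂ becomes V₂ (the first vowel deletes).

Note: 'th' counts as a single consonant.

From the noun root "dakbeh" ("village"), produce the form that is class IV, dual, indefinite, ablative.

Attach definiteness indefinite -a → dakbeha.
Attach case ablative -thi → dakbehathi.
Attach noun class class IV -thod → dakbehathithod.
Attach number dual -yoy → dakbehathithodyoy.
Apply vowel harmony: dakbehathithodyoy → dakbehethithedyey.
Vowel deletion: no change.

dakbehethithedyey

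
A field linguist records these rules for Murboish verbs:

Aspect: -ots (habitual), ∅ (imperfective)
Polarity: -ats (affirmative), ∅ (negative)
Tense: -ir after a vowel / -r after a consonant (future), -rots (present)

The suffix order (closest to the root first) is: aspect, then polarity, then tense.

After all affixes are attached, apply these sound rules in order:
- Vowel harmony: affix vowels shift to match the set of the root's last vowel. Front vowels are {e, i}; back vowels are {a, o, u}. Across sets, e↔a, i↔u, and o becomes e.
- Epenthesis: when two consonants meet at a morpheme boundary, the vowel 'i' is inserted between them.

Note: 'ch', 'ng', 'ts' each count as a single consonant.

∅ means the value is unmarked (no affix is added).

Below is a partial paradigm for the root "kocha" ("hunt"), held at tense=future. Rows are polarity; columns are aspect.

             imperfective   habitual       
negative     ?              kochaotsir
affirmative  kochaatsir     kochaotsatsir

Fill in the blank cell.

aspect = imperfective: zero marking, form stays kocha.
polarity = negative: zero marking, form stays kocha.
Attach tense future -ir (after vowel 'a') → kochair.
Apply vowel harmony: kochair → kochaur.
Epenthesis: no change.

kochaur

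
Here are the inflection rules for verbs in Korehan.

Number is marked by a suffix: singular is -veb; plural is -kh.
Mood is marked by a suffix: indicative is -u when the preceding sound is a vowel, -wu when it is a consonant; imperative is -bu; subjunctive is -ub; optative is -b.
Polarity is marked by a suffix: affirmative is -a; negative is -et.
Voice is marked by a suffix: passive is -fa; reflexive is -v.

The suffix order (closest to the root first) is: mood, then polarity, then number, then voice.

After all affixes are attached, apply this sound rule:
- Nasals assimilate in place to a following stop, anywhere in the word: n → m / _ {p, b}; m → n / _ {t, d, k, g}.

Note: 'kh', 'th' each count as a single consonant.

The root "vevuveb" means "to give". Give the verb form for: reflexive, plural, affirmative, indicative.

Attach mood indicative -wu (after consonant 'b') → vevuvebwu.
Attach polarity affirmative -a → vevuvebwua.
Attach number plural -kh → vevuvebwuakh.
Attach voice reflexive -v → vevuvebwuakhv.
Nasal assimilation: no change.

vevuvebwuakhv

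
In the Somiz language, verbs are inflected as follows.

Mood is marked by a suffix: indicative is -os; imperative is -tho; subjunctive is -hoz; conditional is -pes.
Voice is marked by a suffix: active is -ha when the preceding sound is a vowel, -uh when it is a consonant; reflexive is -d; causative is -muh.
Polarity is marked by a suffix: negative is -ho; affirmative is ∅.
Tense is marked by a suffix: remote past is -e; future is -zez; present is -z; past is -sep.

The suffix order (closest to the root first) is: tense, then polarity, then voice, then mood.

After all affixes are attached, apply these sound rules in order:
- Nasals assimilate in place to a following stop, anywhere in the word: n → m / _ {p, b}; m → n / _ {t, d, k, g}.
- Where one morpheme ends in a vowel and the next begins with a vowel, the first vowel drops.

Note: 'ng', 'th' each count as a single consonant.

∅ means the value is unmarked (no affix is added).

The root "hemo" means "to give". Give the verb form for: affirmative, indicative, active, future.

Attach tense future -zez → hemozez.
polarity = affirmative: zero marking, form stays hemozez.
Attach voice active -uh (after consonant 'z') → hemozezuh.
Attach mood indicative -os → hemozezuhos.
Nasal assimilation: no change.
Vowel deletion: no change.

hemozezuhos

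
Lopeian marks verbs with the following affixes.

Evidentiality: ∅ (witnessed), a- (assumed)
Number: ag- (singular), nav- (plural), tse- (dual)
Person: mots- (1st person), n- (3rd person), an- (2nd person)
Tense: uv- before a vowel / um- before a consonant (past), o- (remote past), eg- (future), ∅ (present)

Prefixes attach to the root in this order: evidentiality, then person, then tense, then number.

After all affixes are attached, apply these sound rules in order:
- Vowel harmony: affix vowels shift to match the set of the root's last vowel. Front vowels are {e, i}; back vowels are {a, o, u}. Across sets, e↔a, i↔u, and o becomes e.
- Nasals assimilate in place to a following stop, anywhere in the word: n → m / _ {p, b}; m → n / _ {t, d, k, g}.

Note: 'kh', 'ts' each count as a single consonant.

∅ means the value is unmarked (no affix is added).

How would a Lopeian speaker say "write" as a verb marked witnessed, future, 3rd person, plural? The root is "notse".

evidentiality = witnessed: zero marking, form stays notse.
Attach person 3rd person n- → nnotse.
Attach tense future eg- → egnnotse.
Attach number plural nav- → navegnnotse.
Apply vowel harmony: navegnnotse → nevegnnotse.
Nasal assimilation: no change.

nevegnnotse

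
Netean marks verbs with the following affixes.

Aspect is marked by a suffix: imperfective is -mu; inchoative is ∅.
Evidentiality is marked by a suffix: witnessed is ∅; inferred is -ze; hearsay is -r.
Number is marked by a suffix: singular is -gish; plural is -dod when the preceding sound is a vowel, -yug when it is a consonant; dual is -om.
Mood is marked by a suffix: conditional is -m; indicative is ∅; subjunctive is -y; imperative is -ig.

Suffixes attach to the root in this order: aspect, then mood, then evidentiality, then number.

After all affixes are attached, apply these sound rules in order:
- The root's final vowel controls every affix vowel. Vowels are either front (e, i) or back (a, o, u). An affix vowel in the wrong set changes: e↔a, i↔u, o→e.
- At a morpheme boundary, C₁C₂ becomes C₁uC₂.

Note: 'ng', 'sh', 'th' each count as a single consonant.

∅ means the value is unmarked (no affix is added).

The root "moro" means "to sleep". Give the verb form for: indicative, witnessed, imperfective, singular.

Attach aspect imperfective -mu → moromu.
mood = indicative: zero marking, form stays moromu.
evidentiality = witnessed: zero marking, form stays moromu.
Attach number singular -gish → moromugish.
Apply vowel harmony: moromugish → moromugush.
Epenthesis: no change.

moromugush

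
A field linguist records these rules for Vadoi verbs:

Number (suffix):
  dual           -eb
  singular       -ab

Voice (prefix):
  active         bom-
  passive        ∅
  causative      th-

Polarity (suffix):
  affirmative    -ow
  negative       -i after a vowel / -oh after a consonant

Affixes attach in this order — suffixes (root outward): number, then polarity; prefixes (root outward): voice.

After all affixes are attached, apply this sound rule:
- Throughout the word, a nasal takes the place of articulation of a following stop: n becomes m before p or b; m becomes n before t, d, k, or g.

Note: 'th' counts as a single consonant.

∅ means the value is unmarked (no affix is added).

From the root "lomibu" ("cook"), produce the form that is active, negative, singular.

Attach number singular -ab → lomibuab.
Attach voice active bom- → bomlomibuab.
Attach polarity negative -oh (after consonant 'b') → bomlomibuaboh.
Nasal assimilation: no change.

bomlomibuaboh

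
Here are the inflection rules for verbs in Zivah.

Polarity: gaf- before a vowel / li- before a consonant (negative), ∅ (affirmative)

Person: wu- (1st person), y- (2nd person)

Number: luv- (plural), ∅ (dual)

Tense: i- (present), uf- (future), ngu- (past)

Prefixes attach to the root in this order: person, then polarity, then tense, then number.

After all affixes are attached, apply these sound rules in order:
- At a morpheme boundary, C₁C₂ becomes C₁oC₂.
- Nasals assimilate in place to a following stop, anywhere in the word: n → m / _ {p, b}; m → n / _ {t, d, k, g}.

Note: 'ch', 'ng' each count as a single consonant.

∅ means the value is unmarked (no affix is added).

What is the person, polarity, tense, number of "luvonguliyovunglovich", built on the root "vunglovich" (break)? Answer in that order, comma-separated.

2nd person, negative, past, plural

Segment: luv-ngu-li-y-vunglovich.
person: y- → 2nd person.
polarity: gaf/li- → negative.
tense: ngu- → past.
number: luv- → plural.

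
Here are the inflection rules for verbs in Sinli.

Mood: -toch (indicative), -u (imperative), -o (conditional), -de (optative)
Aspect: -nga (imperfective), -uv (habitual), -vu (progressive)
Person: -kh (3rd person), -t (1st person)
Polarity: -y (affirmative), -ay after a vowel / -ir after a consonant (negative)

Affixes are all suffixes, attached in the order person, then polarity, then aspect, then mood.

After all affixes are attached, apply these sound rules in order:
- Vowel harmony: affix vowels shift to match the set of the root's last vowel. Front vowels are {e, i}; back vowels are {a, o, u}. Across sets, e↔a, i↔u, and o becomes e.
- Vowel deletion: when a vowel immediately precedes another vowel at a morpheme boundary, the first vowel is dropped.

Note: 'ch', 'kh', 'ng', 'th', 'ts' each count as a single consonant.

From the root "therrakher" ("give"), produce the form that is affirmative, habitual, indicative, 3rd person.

therrakherkhyivtech

Attach person 3rd person -kh → therrakherkh.
Attach polarity affirmative -y → therrakherkhy.
Attach aspect habitual -uv → therrakherkhyuv.
Attach mood indicative -toch → therrakherkhyuvtoch.
Apply vowel harmony: therrakherkhyuvtoch → therrakherkhyivtech.
Vowel deletion: no change.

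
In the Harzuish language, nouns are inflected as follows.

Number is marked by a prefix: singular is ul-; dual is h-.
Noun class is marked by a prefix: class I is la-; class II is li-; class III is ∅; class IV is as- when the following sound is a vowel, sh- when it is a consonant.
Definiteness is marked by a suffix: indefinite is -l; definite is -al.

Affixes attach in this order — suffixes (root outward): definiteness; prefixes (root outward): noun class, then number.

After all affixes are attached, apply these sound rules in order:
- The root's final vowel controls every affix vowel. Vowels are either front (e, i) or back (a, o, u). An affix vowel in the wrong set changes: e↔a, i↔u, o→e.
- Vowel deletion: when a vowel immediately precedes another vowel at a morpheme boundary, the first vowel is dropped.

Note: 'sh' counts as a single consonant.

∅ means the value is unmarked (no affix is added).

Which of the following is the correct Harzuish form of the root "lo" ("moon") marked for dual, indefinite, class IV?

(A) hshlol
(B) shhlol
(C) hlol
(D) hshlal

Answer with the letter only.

A

Attach definiteness indefinite -l → lol.
Attach noun class class IV sh- (before consonant 'l') → shlol.
Attach number dual h- → hshlol.
Vowel harmony: no change.
Vowel deletion: no change.
So the correct form is hshlol, option (A).
(D) hshlal is wrong: it uses definite instead of indefinite for definiteness.
(C) hlol is wrong: it uses class III instead of class IV for noun class.
(B) shhlol is wrong: it has the affixes in the wrong order.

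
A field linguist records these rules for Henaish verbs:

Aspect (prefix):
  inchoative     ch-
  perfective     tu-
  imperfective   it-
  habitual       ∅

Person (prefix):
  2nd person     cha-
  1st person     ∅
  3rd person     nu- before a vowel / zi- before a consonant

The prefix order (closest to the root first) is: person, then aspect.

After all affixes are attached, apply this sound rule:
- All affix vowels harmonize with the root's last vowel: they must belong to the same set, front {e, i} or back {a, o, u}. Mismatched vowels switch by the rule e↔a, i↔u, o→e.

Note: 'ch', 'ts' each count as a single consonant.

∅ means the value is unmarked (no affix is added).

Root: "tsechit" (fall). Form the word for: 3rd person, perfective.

Attach person 3rd person zi- (before consonant 'ts') → zitsechit.
Attach aspect perfective tu- → tuzitsechit.
Apply vowel harmony: tuzitsechit → tizitsechit.

tizitsechit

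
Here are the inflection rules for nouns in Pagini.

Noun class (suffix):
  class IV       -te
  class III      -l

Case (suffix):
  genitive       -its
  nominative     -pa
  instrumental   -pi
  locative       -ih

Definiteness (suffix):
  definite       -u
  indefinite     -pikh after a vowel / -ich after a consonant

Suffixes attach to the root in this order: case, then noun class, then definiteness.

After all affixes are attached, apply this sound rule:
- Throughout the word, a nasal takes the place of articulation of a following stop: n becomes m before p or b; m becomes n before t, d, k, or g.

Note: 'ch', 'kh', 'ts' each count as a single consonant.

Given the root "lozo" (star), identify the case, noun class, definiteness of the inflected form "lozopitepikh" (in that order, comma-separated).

instrumental, class IV, indefinite

Segment: lozo-pi-te-pikh.
case: -pi → instrumental.
noun class: -te → class IV.
definiteness: -pikh/ich → indefinite.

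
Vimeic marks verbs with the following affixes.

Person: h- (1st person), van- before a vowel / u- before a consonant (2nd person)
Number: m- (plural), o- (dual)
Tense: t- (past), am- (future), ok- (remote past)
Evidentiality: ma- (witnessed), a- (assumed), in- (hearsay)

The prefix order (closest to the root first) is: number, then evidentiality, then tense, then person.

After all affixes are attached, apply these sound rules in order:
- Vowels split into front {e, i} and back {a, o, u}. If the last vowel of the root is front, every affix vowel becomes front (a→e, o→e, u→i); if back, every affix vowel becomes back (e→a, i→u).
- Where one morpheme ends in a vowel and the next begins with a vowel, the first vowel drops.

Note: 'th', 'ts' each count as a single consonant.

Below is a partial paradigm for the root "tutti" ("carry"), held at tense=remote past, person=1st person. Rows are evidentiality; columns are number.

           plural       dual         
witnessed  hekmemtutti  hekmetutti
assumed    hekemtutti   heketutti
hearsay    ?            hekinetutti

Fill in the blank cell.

Attach number plural m- → mtutti.
Attach evidentiality hearsay in- → inmtutti.
Attach tense remote past ok- → okinmtutti.
Attach person 1st person h- → hokinmtutti.
Apply vowel harmony: hokinmtutti → hekinmtutti.
Vowel deletion: no change.

hekinmtutti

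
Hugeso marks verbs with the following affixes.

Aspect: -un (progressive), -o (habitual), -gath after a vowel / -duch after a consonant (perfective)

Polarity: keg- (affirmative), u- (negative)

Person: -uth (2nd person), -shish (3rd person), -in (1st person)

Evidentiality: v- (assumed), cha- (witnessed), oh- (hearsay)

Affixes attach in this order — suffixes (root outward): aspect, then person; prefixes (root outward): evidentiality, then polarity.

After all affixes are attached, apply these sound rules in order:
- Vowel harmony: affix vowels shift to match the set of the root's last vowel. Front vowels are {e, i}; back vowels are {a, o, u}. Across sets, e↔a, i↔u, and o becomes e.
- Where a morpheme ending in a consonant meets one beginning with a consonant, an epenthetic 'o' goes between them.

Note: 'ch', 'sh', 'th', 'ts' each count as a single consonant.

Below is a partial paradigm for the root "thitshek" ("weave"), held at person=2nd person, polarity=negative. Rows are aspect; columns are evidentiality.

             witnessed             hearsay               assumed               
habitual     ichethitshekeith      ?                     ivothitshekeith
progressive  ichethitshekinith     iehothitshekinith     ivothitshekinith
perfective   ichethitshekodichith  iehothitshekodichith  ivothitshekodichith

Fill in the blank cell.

Attach aspect habitual -o → thitsheko.
Attach evidentiality hearsay oh- → ohthitsheko.
Attach person 2nd person -uth → ohthitshekouth.
Attach polarity negative u- → uohthitshekouth.
Apply vowel harmony: uohthitshekouth → iehthitshekeith.
Apply epenthesis: iehthitshekeith → iehothitshekeith.

iehothitshekeith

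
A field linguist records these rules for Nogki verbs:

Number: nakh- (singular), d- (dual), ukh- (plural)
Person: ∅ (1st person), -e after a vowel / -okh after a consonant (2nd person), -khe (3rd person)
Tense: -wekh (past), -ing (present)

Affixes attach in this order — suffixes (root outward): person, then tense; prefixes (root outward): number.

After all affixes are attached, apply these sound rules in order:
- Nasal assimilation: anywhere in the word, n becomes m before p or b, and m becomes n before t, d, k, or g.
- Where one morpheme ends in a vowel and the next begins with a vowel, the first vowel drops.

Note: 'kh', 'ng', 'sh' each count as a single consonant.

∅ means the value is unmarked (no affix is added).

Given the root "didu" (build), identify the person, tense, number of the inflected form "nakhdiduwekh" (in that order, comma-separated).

Segment: nakh-didu-wekh.
person: ∅ → 1st person.
tense: -wekh → past.
number: nakh- → singular.

1st person, past, singular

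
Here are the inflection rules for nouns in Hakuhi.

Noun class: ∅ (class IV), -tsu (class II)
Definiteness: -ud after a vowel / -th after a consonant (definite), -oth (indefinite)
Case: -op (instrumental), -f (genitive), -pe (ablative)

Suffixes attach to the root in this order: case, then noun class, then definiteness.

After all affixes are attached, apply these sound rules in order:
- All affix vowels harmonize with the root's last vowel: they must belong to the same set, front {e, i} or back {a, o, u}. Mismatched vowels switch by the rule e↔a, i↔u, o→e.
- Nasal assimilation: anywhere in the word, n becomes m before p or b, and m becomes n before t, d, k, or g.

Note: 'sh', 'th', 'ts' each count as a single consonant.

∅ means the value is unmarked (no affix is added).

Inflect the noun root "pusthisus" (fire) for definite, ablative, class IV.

pusthisuspaud

Attach case ablative -pe → pusthisuspe.
noun class = class IV: zero marking, form stays pusthisuspe.
Attach definiteness definite -ud (after vowel 'e') → pusthisuspeud.
Apply vowel harmony: pusthisuspeud → pusthisuspaud.
Nasal assimilation: no change.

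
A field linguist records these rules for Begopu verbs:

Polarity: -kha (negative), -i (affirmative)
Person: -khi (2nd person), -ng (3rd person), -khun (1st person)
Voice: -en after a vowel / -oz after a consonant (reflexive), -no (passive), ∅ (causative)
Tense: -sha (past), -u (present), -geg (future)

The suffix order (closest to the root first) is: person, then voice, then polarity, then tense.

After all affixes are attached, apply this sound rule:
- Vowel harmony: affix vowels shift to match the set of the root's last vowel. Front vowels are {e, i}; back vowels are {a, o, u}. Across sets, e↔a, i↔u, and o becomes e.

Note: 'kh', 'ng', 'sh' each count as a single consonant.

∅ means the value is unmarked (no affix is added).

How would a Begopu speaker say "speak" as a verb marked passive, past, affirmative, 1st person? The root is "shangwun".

shangwunkhunnousha

Attach person 1st person -khun → shangwunkhun.
Attach voice passive -no → shangwunkhunno.
Attach polarity affirmative -i → shangwunkhunnoi.
Attach tense past -sha → shangwunkhunnoisha.
Apply vowel harmony: shangwunkhunnoisha → shangwunkhunnousha.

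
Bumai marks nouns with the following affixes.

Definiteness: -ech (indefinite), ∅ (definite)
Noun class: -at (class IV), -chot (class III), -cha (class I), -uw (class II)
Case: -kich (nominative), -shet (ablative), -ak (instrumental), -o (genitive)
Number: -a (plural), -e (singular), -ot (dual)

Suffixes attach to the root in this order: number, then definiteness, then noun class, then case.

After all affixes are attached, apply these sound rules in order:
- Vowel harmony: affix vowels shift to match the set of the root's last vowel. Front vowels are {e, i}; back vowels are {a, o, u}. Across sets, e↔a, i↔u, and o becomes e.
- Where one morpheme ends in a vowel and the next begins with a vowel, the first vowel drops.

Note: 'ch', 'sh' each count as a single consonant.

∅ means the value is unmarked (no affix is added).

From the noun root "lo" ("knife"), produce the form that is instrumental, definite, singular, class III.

Attach number singular -e → loe.
definiteness = definite: zero marking, form stays loe.
Attach noun class class III -chot → loechot.
Attach case instrumental -ak → loechotak.
Apply vowel harmony: loechotak → loachotak.
Apply vowel deletion: loachotak → lachotak.

lachotak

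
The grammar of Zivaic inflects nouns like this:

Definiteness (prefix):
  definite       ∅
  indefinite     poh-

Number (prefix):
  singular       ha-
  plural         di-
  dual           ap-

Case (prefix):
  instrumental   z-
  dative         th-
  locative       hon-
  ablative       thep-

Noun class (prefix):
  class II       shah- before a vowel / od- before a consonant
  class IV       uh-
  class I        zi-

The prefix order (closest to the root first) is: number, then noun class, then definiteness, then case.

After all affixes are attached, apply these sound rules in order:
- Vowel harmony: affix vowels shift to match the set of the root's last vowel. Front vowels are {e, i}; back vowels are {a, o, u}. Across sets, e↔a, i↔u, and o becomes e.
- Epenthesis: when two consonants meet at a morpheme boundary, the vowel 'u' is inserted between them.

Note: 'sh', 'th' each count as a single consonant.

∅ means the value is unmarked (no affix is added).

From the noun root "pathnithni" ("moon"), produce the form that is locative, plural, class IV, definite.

Attach number plural di- → dipathnithni.
Attach noun class class IV uh- → uhdipathnithni.
definiteness = definite: zero marking, form stays uhdipathnithni.
Attach case locative hon- → honuhdipathnithni.
Apply vowel harmony: honuhdipathnithni → henihdipathnithni.
Apply epenthesis: henihdipathnithni → henihudipathnithni.

henihudipathnithni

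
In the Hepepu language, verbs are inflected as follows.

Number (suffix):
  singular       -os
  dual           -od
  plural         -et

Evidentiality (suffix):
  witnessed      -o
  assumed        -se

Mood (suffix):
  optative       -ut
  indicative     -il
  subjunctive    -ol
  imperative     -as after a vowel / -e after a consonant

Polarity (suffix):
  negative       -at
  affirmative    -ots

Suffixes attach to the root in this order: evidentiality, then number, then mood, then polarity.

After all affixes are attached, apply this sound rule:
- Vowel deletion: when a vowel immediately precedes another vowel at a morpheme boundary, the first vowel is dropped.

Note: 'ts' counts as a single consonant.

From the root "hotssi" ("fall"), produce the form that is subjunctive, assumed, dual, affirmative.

hotssisodolots

Attach evidentiality assumed -se → hotssise.
Attach number dual -od → hotssiseod.
Attach mood subjunctive -ol → hotssiseodol.
Attach polarity affirmative -ots → hotssiseodolots.
Apply vowel deletion: hotssiseodolots → hotssisodolots.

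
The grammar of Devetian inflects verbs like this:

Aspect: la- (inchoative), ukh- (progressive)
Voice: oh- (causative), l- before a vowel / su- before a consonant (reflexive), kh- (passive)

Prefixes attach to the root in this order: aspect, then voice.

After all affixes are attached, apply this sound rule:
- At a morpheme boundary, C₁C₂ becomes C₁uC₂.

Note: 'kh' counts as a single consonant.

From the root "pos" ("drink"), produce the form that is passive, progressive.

Attach aspect progressive ukh- → ukhpos.
Attach voice passive kh- → khukhpos.
Apply epenthesis: khukhpos → khukhupos.

khukhupos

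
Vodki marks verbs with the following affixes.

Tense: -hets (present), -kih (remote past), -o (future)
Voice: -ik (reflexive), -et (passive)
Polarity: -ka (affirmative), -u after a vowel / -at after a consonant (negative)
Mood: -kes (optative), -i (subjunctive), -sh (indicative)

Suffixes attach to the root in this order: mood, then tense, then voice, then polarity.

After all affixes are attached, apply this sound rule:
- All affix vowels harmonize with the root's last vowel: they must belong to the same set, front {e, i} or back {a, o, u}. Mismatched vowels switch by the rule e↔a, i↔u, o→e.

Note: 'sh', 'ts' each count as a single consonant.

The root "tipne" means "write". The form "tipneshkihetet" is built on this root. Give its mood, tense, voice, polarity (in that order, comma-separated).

indicative, remote past, passive, negative

Segment: tipne-sh-kih-et-at.
mood: -sh → indicative.
tense: -kih → remote past.
voice: -et → passive.
polarity: -u/at → negative.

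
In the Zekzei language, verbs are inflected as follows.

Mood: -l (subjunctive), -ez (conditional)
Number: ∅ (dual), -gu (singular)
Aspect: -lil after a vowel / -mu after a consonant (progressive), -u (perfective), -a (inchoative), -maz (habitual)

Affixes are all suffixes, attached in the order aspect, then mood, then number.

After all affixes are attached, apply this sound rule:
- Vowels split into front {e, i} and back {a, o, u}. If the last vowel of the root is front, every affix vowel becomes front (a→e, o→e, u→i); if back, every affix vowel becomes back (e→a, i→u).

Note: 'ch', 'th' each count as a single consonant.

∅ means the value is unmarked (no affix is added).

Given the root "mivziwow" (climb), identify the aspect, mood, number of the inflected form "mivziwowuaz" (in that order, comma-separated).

perfective, conditional, dual

Segment: mivziwow-u-ez.
aspect: -u → perfective.
mood: -ez → conditional.
number: ∅ → dual.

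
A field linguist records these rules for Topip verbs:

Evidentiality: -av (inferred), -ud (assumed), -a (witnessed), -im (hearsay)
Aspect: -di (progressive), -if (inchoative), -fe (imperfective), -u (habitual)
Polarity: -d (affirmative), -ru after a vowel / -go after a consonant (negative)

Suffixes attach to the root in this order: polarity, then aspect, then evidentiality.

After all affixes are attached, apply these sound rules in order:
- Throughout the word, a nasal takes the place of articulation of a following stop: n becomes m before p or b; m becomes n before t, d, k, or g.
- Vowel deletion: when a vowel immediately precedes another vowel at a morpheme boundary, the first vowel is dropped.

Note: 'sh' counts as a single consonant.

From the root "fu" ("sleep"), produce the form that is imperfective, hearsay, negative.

furufim

Attach polarity negative -ru (after vowel 'u') → furu.
Attach aspect imperfective -fe → furufe.
Attach evidentiality hearsay -im → furufeim.
Nasal assimilation: no change.
Apply vowel deletion: furufeim → furufim.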